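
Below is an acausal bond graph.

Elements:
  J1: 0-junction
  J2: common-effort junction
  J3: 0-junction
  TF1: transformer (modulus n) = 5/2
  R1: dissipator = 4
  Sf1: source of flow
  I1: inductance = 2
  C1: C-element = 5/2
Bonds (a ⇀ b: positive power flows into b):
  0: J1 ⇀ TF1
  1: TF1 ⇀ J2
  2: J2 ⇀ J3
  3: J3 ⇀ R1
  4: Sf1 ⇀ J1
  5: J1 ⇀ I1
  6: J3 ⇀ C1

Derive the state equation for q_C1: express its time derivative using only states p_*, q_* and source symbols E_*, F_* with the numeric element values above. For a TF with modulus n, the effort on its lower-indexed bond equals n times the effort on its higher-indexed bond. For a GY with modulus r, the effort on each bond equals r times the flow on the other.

dq_C1/dt = 5*F_Sf1/2 - 5*p_I1/4 - q_C1/10

#4 stroke at Sf1  (Sf1: flow source, stroke at near end)
#5 stroke at I1  (I1 outputs flow p/I1)
#0 stroke at J1  (J1 needs exactly one e-in)
#1 stroke at TF1  (TF1: transformer flips bond 0)
#2 stroke at J2  (J2: last free bond brings effort in)
#6 stroke at J3  (C1 outputs effort q/C1)
#3 stroke at R1  (0-jn J3 has e-setter on 6)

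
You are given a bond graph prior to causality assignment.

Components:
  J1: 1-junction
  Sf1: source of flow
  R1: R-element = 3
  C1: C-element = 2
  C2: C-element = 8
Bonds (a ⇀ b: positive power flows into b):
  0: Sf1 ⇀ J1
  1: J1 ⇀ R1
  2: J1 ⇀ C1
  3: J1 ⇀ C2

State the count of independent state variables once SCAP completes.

β0 →Sf1  (Sf1 (Sf) sets flow on bond)
β1 →J1  (J1: bond 0 brought flow, rest push out)
β2 →J1  (J1: bond 0 brought flow, rest push out)
β3 →J1  (1-jn J1 has f-setter on 0)

2  (C1, C2 all integral)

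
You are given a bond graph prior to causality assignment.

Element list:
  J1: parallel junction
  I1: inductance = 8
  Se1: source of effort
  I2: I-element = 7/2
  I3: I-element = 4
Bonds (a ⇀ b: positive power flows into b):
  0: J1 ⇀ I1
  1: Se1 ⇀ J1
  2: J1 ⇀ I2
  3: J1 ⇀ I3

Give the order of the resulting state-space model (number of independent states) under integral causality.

3  (I1, I2, I3 all integral)

bond 1 stroke→J1  (Se1 fixes effort; stroke away)
bond 0 stroke→I1  (0-jn J1 has e-setter on 1)
bond 2 stroke→I2  (0-jn J1 has e-setter on 1)
bond 3 stroke→I3  (common-e at J1 fixed by 1)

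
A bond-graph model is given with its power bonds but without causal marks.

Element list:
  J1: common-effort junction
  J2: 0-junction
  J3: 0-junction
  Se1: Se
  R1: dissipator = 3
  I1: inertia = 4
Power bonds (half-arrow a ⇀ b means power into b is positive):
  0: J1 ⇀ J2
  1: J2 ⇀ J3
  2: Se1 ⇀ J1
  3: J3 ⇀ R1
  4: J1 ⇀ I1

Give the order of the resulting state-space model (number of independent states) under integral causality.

1  (I1 all integral)

bond 2 →J1  (source Se1 imposes e)
bond 0 →J2  (J1 effort already set via bond 2)
bond 4 →I1  (J1: bond 2 brought effort, rest push out)
bond 1 →J3  (common-e at J2 fixed by 0)
bond 3 →R1  (0-jn J3 has e-setter on 1)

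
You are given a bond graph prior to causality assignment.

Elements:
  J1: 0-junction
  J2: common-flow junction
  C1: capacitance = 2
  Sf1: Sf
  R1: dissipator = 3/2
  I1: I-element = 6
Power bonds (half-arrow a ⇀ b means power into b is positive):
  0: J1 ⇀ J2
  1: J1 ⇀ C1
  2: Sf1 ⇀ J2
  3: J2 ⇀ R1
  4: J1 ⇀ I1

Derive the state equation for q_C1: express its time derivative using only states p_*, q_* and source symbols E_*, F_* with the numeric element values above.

b2 →Sf1  (source Sf1 imposes f)
b0 →J2  (1-jn J2 has f-setter on 2)
b3 →J2  (common-f at J2 fixed by 2)
b1 →J1  (prefer integral on C1)
b4 →I1  (0-jn J1 has e-setter on 1)

dq_C1/dt = -F_Sf1 - p_I1/6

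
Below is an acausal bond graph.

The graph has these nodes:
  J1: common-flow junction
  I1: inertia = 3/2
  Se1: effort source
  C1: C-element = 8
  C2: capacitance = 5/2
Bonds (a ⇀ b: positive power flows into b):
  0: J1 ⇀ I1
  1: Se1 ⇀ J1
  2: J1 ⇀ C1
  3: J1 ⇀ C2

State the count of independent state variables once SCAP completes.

β1 stroke at J1  (Se1: effort source, stroke at far end)
β0 stroke at I1  (I1 integral (f out))
β2 stroke at J1  (1-jn J1 has f-setter on 0)
β3 stroke at J1  (1-jn J1 has f-setter on 0)

3  (C1, C2, I1 all integral)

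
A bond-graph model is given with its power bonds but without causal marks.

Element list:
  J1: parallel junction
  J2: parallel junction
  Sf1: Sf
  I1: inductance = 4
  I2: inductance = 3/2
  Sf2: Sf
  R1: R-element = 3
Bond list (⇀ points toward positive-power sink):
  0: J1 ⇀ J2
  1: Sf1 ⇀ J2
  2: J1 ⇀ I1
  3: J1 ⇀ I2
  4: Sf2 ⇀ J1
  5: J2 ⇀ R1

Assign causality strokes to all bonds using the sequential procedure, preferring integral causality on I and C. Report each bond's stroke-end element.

b0 stroke at J1
b1 stroke at Sf1
b2 stroke at I1
b3 stroke at I2
b4 stroke at Sf2
b5 stroke at J2

#1 →Sf1  (Sf1 fixes flow; stroke at Sf1)
#4 →Sf2  (Sf2: flow source, stroke at near end)
#2 →I1  (I1 integral (f out))
#3 →I2  (I2: I, integral causality)
#0 →J1  (J1 needs exactly one e-in)
#5 →J2  (only one effort-in slot at J2)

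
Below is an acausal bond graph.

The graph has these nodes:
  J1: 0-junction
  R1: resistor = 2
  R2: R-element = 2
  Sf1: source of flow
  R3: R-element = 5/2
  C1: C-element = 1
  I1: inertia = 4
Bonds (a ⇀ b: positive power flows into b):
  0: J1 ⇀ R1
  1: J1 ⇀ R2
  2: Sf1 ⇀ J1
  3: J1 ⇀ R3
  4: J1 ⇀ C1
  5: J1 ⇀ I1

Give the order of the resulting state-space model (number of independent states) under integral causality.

2  (C1, I1 all integral)

b2 →Sf1  (Sf1 fixes flow; stroke at Sf1)
b4 →J1  (C1 integral (e out))
b0 →R1  (J1: bond 4 brought effort, rest push out)
b1 →R2  (J1 effort already set via bond 4)
b3 →R3  (J1: bond 4 brought effort, rest push out)
b5 →I1  (0-jn J1 has e-setter on 4)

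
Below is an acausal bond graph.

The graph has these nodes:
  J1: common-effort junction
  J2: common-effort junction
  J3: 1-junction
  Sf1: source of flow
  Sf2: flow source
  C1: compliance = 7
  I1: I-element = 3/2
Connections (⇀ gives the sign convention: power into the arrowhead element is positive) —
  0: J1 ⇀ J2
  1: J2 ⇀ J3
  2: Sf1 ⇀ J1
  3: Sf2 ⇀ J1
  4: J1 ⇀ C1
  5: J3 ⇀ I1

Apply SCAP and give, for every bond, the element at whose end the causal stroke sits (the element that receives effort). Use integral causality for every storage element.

bond 0 |J2
bond 1 |J3
bond 2 |Sf1
bond 3 |Sf2
bond 4 |J1
bond 5 |I1

#2 →Sf1  (Sf1: flow source, stroke at near end)
#3 →Sf2  (Sf2 (Sf) sets flow on bond)
#4 →J1  (C1: C, integral causality)
#0 →J2  (J1: bond 4 brought effort, rest push out)
#1 →J3  (J2: bond 0 brought effort, rest push out)
#5 →I1  (J3 needs exactly one f-in)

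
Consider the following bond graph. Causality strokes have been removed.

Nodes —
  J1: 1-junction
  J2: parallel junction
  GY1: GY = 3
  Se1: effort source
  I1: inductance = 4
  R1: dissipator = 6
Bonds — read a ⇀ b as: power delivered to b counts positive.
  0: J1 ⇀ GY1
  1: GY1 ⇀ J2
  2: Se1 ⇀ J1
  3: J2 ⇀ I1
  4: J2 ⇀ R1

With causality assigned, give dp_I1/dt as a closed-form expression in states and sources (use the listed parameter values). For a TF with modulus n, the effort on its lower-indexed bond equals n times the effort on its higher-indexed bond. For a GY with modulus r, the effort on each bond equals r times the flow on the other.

dp_I1/dt = 2*E_Se1 - 3*p_I1/2

#2 stroke at J1  (Se1 fixes effort; stroke away)
#0 stroke at GY1  (J1 needs exactly one f-in)
#1 stroke at GY1  (GY1: gyrator matches bond 0)
#3 stroke at I1  (I1: I, integral causality)
#4 stroke at J2  (J2 needs exactly one e-in)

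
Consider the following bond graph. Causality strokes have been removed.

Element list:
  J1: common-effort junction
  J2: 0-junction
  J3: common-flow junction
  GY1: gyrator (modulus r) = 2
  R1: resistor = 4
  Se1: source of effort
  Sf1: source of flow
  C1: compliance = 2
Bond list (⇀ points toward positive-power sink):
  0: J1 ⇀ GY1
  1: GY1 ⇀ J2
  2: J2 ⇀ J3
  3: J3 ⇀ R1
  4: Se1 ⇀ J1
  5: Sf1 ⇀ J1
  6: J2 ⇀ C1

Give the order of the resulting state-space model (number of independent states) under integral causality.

β4 stroke→J1  (source Se1 imposes e)
β5 stroke→Sf1  (Sf1 fixes flow; stroke at Sf1)
β0 stroke→GY1  (0-jn J1 has e-setter on 4)
β1 stroke→GY1  (GY1: gyrator matches bond 0)
β6 stroke→J2  (C1 integral (e out))
β2 stroke→J3  (J2 effort already set via bond 6)
β3 stroke→R1  (J3: last free bond brings flow in)

1  (C1 all integral)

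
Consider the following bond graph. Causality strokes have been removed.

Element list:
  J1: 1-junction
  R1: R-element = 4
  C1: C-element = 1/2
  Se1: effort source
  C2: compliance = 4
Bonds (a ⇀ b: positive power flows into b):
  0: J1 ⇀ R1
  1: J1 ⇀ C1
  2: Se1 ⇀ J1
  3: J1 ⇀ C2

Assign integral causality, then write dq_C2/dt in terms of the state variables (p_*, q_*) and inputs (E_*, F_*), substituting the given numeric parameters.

b2 stroke at J1  (Se1 (Se) sets effort on bond)
b1 stroke at J1  (C1 integral (e out))
b3 stroke at J1  (prefer integral on C2)
b0 stroke at R1  (J1: last free bond brings flow in)

dq_C2/dt = E_Se1/4 - q_C1/2 - q_C2/16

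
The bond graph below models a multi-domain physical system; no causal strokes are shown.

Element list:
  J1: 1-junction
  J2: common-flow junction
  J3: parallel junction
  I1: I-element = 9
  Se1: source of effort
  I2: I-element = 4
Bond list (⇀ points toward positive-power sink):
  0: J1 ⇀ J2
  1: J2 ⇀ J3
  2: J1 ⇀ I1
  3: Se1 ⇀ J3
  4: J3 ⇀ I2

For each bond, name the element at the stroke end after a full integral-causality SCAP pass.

b3 stroke→J3  (Se1: effort source, stroke at far end)
b1 stroke→J2  (common-e at J3 fixed by 3)
b4 stroke→I2  (J3: bond 3 brought effort, rest push out)
b0 stroke→J1  (J2 needs exactly one f-in)
b2 stroke→I1  (J1 needs exactly one f-in)

bond 0 stroke at J1
bond 1 stroke at J2
bond 2 stroke at I1
bond 3 stroke at J3
bond 4 stroke at I2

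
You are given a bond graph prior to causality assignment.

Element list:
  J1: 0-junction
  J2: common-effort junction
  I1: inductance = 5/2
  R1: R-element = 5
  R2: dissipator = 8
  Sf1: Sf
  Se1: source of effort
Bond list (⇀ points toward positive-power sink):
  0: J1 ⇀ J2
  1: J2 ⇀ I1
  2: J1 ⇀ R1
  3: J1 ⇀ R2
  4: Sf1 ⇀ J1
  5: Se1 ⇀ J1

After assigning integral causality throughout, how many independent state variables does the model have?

1  (I1 all integral)

bond 4 →Sf1  (Sf1 (Sf) sets flow on bond)
bond 5 →J1  (source Se1 imposes e)
bond 0 →J2  (J1 effort already set via bond 5)
bond 2 →R1  (J1: bond 5 brought effort, rest push out)
bond 3 →R2  (J1 effort already set via bond 5)
bond 1 →I1  (J2: bond 0 brought effort, rest push out)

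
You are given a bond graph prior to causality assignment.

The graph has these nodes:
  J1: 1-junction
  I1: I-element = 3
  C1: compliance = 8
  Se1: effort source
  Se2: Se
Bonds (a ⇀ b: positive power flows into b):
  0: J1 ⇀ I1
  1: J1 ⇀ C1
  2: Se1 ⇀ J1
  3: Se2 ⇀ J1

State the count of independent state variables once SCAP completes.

bond 2 →J1  (Se1 fixes effort; stroke away)
bond 3 →J1  (Se2 fixes effort; stroke away)
bond 0 →I1  (I1: I, integral causality)
bond 1 →J1  (J1: bond 0 brought flow, rest push out)

2  (C1, I1 all integral)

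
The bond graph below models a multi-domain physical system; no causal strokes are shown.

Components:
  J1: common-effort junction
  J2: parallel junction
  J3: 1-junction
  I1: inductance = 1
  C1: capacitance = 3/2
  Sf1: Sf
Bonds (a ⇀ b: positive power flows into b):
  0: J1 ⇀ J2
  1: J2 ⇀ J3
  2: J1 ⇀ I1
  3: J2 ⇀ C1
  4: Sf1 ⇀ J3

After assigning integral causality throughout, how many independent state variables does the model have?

#4 |Sf1  (Sf1: flow source, stroke at near end)
#1 |J3  (1-jn J3 has f-setter on 4)
#2 |I1  (I1 outputs flow p/I1)
#0 |J1  (closing 0-jn rule on J1)
#3 |J2  (only one effort-in slot at J2)

2  (C1, I1 all integral)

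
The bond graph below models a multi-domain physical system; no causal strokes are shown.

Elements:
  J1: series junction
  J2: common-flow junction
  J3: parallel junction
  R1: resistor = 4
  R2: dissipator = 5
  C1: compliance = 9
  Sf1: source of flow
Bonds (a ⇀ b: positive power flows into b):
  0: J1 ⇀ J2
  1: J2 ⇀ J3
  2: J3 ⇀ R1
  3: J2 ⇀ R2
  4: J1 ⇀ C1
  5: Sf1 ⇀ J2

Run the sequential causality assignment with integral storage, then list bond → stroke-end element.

#0 |J2
#1 |J2
#2 |J3
#3 |J2
#4 |J1
#5 |Sf1

#5 |Sf1  (source Sf1 imposes f)
#0 |J2  (J2 flow already set via bond 5)
#1 |J2  (J2 flow already set via bond 5)
#3 |J2  (common-f at J2 fixed by 5)
#2 |J3  (closing 0-jn rule on J3)
#4 |J1  (J1: bond 0 brought flow, rest push out)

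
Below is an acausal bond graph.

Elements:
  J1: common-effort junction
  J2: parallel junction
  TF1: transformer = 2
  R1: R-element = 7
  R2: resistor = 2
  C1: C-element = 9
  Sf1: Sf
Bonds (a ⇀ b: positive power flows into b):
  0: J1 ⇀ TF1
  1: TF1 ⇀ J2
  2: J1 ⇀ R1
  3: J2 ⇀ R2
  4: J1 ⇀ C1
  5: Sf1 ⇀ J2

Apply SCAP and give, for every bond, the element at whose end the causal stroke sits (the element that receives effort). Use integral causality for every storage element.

#5 →Sf1  (Sf1: flow source, stroke at near end)
#4 →J1  (prefer integral on C1)
#0 →TF1  (0-jn J1 has e-setter on 4)
#2 →R1  (J1: bond 4 brought effort, rest push out)
#1 →J2  (TF TF1: opposite of bond 0)
#3 →R2  (0-jn J2 has e-setter on 1)

bond 0 stroke at TF1
bond 1 stroke at J2
bond 2 stroke at R1
bond 3 stroke at R2
bond 4 stroke at J1
bond 5 stroke at Sf1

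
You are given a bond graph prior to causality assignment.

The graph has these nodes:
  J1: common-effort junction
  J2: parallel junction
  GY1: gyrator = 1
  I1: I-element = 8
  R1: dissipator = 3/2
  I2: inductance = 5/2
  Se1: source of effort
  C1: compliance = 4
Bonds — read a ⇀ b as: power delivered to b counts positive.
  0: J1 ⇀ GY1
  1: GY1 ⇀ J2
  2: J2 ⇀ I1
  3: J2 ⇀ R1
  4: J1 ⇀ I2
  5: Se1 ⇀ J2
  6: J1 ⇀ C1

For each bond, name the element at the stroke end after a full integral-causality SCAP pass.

β0 →GY1
β1 →GY1
β2 →I1
β3 →R1
β4 →I2
β5 →J2
β6 →J1

b5 stroke at J2  (Se1 (Se) sets effort on bond)
b1 stroke at GY1  (common-e at J2 fixed by 5)
b2 stroke at I1  (common-e at J2 fixed by 5)
b3 stroke at R1  (0-jn J2 has e-setter on 5)
b0 stroke at GY1  (through GY1, causality inverts; strokes same side of GY1)
b4 stroke at I2  (prefer integral on I2)
b6 stroke at J1  (J1: last free bond brings effort in)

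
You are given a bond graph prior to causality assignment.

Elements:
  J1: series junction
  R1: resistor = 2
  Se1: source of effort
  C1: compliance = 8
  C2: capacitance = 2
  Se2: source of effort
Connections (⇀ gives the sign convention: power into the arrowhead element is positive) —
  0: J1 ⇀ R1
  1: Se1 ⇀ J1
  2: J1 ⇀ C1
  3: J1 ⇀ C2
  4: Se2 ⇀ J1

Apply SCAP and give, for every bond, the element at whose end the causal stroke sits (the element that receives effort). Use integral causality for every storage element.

β0 |R1
β1 |J1
β2 |J1
β3 |J1
β4 |J1

β1 →J1  (Se1 (Se) sets effort on bond)
β4 →J1  (Se2: effort source, stroke at far end)
β2 →J1  (prefer integral on C1)
β3 →J1  (prefer integral on C2)
β0 →R1  (J1 needs exactly one f-in)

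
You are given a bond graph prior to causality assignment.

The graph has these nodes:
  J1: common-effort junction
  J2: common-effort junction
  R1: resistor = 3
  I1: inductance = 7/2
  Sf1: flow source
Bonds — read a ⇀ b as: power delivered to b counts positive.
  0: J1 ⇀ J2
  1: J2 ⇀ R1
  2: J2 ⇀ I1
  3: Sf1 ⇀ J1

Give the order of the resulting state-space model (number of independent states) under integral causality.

1  (I1 all integral)

#3 |Sf1  (source Sf1 imposes f)
#0 |J1  (closing 0-jn rule on J1)
#2 |I1  (I1 outputs flow p/I1)
#1 |J2  (only one effort-in slot at J2)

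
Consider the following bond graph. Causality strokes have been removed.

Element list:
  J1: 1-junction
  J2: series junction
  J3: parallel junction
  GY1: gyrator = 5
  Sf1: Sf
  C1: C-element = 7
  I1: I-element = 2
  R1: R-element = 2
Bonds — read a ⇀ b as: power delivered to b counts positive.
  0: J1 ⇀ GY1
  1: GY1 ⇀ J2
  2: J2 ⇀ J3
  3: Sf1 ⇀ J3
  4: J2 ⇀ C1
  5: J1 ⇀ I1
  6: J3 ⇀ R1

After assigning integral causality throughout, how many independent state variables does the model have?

2  (C1, I1 all integral)

bond 3 |Sf1  (source Sf1 imposes f)
bond 4 |J2  (C1: C, integral causality)
bond 5 |I1  (prefer integral on I1)
bond 0 |J1  (1-jn J1 has f-setter on 5)
bond 1 |J2  (through GY1, causality inverts; strokes same side of GY1)
bond 2 |J3  (closing 1-jn rule on J2)
bond 6 |R1  (0-jn J3 has e-setter on 2)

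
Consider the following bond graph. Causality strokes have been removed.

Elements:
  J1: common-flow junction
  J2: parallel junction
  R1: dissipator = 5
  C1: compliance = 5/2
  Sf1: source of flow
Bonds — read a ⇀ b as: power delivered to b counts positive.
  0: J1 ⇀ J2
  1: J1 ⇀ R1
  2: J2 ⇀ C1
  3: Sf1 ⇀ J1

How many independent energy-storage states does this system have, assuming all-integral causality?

1  (C1 all integral)

β3 stroke at Sf1  (Sf1: flow source, stroke at near end)
β0 stroke at J1  (J1 flow already set via bond 3)
β1 stroke at J1  (1-jn J1 has f-setter on 3)
β2 stroke at J2  (J2: last free bond brings effort in)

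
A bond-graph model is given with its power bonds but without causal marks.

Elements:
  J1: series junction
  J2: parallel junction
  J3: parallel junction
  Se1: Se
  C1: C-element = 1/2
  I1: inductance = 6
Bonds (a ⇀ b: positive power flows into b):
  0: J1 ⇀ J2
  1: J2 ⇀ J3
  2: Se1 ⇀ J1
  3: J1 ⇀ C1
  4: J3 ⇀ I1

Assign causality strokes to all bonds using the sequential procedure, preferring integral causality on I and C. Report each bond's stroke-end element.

β2 stroke→J1  (Se1: effort source, stroke at far end)
β3 stroke→J1  (C1 outputs effort q/C1)
β0 stroke→J2  (J1 needs exactly one f-in)
β1 stroke→J3  (J2 effort already set via bond 0)
β4 stroke→I1  (J3: bond 1 brought effort, rest push out)

b0 stroke at J2
b1 stroke at J3
b2 stroke at J1
b3 stroke at J1
b4 stroke at I1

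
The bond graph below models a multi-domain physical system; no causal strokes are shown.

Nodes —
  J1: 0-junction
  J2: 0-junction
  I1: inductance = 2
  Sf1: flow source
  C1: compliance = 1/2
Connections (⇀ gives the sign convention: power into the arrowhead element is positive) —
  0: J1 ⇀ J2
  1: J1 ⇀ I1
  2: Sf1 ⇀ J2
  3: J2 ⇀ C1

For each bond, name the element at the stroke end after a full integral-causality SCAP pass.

#2 stroke→Sf1  (Sf1: flow source, stroke at near end)
#1 stroke→I1  (prefer integral on I1)
#0 stroke→J1  (closing 0-jn rule on J1)
#3 stroke→J2  (J2 needs exactly one e-in)

bond 0 stroke at J1
bond 1 stroke at I1
bond 2 stroke at Sf1
bond 3 stroke at J2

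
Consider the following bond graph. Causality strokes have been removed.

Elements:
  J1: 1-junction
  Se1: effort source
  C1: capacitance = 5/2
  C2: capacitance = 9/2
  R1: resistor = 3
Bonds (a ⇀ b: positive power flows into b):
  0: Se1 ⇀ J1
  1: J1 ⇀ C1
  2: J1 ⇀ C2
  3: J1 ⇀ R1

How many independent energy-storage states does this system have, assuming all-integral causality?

2  (C1, C2 all integral)

b0 |J1  (Se1: effort source, stroke at far end)
b1 |J1  (C1 outputs effort q/C1)
b2 |J1  (C2 integral (e out))
b3 |R1  (J1: last free bond brings flow in)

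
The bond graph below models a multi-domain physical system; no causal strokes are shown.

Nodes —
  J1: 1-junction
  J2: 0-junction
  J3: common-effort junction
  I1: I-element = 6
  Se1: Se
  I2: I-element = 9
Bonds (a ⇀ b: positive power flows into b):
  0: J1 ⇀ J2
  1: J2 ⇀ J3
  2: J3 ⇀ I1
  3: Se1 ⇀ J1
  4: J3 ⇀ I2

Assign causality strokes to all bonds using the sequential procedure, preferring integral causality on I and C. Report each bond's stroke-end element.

#3 →J1  (Se1 (Se) sets effort on bond)
#0 →J2  (closing 1-jn rule on J1)
#1 →J3  (common-e at J2 fixed by 0)
#2 →I1  (J3: bond 1 brought effort, rest push out)
#4 →I2  (J3 effort already set via bond 1)

bond 0 |J2
bond 1 |J3
bond 2 |I1
bond 3 |J1
bond 4 |I2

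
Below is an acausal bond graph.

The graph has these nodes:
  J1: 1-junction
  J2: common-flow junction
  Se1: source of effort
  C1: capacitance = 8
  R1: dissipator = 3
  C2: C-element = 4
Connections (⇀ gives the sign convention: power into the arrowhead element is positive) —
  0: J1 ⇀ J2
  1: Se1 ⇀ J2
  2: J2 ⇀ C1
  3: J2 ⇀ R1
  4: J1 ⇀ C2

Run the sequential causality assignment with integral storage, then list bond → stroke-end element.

b0 stroke→J2
b1 stroke→J2
b2 stroke→J2
b3 stroke→R1
b4 stroke→J1

β1 →J2  (Se1: effort source, stroke at far end)
β2 →J2  (C1 integral (e out))
β4 →J1  (C2 outputs effort q/C2)
β0 →J2  (only one flow-in slot at J1)
β3 →R1  (closing 1-jn rule on J2)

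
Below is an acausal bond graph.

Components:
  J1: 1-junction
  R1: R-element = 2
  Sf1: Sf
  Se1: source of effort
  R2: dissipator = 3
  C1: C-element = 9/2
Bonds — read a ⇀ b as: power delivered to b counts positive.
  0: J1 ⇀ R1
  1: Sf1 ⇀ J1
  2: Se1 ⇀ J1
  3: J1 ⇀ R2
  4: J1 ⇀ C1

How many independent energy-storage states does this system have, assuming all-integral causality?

1  (C1 all integral)

β1 →Sf1  (source Sf1 imposes f)
β2 →J1  (Se1 fixes effort; stroke away)
β0 →J1  (J1 flow already set via bond 1)
β3 →J1  (J1: bond 1 brought flow, rest push out)
β4 →J1  (J1 flow already set via bond 1)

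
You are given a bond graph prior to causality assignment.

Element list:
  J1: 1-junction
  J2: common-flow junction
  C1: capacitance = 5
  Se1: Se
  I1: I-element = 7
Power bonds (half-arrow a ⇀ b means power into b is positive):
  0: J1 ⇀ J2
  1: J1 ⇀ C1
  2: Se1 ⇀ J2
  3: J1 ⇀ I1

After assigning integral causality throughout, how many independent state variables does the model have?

bond 2 →J2  (source Se1 imposes e)
bond 0 →J1  (only one flow-in slot at J2)
bond 1 →J1  (C1 outputs effort q/C1)
bond 3 →I1  (J1 needs exactly one f-in)

2  (C1, I1 all integral)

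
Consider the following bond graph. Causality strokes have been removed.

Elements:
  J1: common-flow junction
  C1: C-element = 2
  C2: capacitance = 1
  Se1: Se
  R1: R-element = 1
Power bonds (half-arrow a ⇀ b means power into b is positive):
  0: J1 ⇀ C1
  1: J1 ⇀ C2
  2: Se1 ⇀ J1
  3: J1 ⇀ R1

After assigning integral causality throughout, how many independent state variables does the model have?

bond 2 |J1  (Se1: effort source, stroke at far end)
bond 0 |J1  (C1: C, integral causality)
bond 1 |J1  (prefer integral on C2)
bond 3 |R1  (J1: last free bond brings flow in)

2  (C1, C2 all integral)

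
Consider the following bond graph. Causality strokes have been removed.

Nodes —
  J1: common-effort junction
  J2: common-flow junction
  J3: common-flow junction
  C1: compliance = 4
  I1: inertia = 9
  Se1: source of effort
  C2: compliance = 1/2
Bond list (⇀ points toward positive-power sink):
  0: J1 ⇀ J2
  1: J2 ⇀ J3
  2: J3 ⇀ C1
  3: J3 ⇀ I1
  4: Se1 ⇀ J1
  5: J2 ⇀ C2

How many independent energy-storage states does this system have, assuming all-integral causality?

3  (C1, C2, I1 all integral)

b4 →J1  (Se1 (Se) sets effort on bond)
b0 →J2  (common-e at J1 fixed by 4)
b2 →J3  (C1: C, integral causality)
b3 →I1  (I1 outputs flow p/I1)
b1 →J3  (common-f at J3 fixed by 3)
b5 →J2  (J2: bond 1 brought flow, rest push out)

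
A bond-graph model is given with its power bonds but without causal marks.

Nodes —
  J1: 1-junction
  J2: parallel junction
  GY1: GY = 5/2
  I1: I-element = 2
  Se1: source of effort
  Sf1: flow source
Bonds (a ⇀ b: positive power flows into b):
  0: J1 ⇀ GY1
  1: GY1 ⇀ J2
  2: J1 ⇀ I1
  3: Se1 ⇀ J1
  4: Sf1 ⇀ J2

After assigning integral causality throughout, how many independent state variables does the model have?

bond 3 →J1  (Se1 (Se) sets effort on bond)
bond 4 →Sf1  (Sf1: flow source, stroke at near end)
bond 1 →J2  (closing 0-jn rule on J2)
bond 0 →J1  (through GY1, causality inverts; strokes same side of GY1)
bond 2 →I1  (only one flow-in slot at J1)

1  (I1 all integral)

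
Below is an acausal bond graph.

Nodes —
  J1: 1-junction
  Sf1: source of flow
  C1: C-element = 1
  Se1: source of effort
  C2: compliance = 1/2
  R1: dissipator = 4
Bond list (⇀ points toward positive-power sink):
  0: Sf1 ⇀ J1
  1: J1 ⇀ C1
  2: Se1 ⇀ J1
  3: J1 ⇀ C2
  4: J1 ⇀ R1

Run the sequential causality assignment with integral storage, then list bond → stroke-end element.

bond 0 |Sf1
bond 1 |J1
bond 2 |J1
bond 3 |J1
bond 4 |J1

β0 stroke→Sf1  (Sf1 fixes flow; stroke at Sf1)
β2 stroke→J1  (Se1: effort source, stroke at far end)
β1 stroke→J1  (J1 flow already set via bond 0)
β3 stroke→J1  (J1 flow already set via bond 0)
β4 stroke→J1  (J1: bond 0 brought flow, rest push out)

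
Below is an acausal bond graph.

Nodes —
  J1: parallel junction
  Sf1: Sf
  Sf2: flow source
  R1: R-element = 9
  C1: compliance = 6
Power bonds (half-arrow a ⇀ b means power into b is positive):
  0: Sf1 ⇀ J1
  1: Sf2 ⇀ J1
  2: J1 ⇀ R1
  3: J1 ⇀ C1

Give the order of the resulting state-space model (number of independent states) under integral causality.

1  (C1 all integral)

β0 →Sf1  (Sf1 fixes flow; stroke at Sf1)
β1 →Sf2  (Sf2 (Sf) sets flow on bond)
β3 →J1  (C1 integral (e out))
β2 →R1  (0-jn J1 has e-setter on 3)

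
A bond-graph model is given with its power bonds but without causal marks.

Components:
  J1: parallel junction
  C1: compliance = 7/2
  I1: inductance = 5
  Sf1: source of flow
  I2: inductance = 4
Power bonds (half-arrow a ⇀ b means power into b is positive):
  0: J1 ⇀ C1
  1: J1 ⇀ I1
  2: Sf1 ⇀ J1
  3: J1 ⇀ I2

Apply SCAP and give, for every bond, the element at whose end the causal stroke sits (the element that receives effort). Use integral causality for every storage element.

β2 →Sf1  (Sf1 (Sf) sets flow on bond)
β0 →J1  (prefer integral on C1)
β1 →I1  (0-jn J1 has e-setter on 0)
β3 →I2  (common-e at J1 fixed by 0)

bond 0 |J1
bond 1 |I1
bond 2 |Sf1
bond 3 |I2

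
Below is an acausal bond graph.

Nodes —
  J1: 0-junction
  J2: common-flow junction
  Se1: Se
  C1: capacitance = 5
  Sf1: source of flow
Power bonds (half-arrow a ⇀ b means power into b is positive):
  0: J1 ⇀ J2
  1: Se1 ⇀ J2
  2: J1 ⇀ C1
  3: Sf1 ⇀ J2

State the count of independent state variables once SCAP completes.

1  (C1 all integral)

#1 →J2  (Se1 fixes effort; stroke away)
#3 →Sf1  (Sf1: flow source, stroke at near end)
#0 →J2  (J2 flow already set via bond 3)
#2 →J1  (J1 needs exactly one e-in)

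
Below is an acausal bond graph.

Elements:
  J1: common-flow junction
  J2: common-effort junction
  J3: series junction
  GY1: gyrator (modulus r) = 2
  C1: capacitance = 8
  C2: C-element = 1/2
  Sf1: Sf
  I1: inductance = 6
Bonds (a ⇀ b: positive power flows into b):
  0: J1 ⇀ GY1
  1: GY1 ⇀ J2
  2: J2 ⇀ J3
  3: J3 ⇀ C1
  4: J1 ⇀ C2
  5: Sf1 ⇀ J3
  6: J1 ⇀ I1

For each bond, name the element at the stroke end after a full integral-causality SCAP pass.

bond 5 →Sf1  (source Sf1 imposes f)
bond 2 →J3  (J3 flow already set via bond 5)
bond 3 →J3  (J3 flow already set via bond 5)
bond 1 →J2  (only one effort-in slot at J2)
bond 0 →J1  (GY GY1: same side as bond 1)
bond 4 →J1  (prefer integral on C2)
bond 6 →I1  (J1 needs exactly one f-in)

bond 0 →J1
bond 1 →J2
bond 2 →J3
bond 3 →J3
bond 4 →J1
bond 5 →Sf1
bond 6 →I1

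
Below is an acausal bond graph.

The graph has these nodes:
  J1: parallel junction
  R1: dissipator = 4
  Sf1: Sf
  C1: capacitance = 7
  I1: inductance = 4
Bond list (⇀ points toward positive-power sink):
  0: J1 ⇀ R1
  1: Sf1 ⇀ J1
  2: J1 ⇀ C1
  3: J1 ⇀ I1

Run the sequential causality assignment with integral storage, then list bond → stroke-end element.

β1 →Sf1  (Sf1: flow source, stroke at near end)
β2 →J1  (prefer integral on C1)
β0 →R1  (0-jn J1 has e-setter on 2)
β3 →I1  (common-e at J1 fixed by 2)

β0 →R1
β1 →Sf1
β2 →J1
β3 →I1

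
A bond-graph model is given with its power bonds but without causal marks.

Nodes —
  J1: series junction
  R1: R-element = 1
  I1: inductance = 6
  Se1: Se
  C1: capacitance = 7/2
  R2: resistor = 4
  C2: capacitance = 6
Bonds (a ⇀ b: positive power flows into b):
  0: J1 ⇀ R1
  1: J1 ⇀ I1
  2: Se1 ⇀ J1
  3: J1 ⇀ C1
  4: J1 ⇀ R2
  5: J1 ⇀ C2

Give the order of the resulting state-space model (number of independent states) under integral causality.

3  (C1, C2, I1 all integral)

b2 |J1  (source Se1 imposes e)
b1 |I1  (I1 integral (f out))
b0 |J1  (1-jn J1 has f-setter on 1)
b3 |J1  (common-f at J1 fixed by 1)
b4 |J1  (J1: bond 1 brought flow, rest push out)
b5 |J1  (common-f at J1 fixed by 1)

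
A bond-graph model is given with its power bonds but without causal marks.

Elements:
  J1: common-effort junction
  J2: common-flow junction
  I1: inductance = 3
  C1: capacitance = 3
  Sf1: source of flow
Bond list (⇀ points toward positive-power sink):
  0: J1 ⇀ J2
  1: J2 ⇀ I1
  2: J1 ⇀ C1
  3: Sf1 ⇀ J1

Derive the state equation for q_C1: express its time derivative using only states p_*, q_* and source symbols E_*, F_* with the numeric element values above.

bond 3 stroke→Sf1  (Sf1 (Sf) sets flow on bond)
bond 1 stroke→I1  (I1: I, integral causality)
bond 0 stroke→J2  (J2 flow already set via bond 1)
bond 2 stroke→J1  (J1: last free bond brings effort in)

dq_C1/dt = F_Sf1 - p_I1/3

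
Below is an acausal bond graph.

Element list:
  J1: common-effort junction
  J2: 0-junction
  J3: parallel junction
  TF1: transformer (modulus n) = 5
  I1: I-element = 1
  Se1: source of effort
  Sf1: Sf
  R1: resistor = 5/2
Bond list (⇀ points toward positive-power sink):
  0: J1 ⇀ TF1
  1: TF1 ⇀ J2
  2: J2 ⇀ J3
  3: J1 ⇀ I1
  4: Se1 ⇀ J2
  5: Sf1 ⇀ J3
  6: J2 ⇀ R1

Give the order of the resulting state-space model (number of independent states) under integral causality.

1  (I1 all integral)

#4 stroke→J2  (Se1 fixes effort; stroke away)
#5 stroke→Sf1  (Sf1 (Sf) sets flow on bond)
#1 stroke→TF1  (J2: bond 4 brought effort, rest push out)
#2 stroke→J3  (common-e at J2 fixed by 4)
#6 stroke→R1  (0-jn J2 has e-setter on 4)
#0 stroke→J1  (TF1: transformer flips bond 1)
#3 stroke→I1  (J1 effort already set via bond 0)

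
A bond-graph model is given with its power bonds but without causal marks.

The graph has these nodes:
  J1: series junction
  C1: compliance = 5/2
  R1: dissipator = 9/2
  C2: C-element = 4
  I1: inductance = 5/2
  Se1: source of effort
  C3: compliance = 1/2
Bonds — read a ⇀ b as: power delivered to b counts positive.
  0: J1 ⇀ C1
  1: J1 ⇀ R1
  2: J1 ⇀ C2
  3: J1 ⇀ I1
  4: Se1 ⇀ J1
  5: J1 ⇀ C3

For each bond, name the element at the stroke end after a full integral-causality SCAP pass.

b4 stroke→J1  (Se1: effort source, stroke at far end)
b0 stroke→J1  (C1 outputs effort q/C1)
b2 stroke→J1  (prefer integral on C2)
b3 stroke→I1  (I1 outputs flow p/I1)
b1 stroke→J1  (1-jn J1 has f-setter on 3)
b5 stroke→J1  (common-f at J1 fixed by 3)

bond 0 →J1
bond 1 →J1
bond 2 →J1
bond 3 →I1
bond 4 →J1
bond 5 →J1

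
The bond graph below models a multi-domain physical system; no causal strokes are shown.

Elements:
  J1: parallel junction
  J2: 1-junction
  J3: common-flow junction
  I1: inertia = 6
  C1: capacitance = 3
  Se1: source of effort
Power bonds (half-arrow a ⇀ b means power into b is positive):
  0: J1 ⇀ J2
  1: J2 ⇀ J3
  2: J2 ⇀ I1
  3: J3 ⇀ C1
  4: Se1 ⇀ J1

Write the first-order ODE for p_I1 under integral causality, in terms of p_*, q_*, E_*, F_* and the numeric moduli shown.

b4 →J1  (Se1 (Se) sets effort on bond)
b0 →J2  (common-e at J1 fixed by 4)
b2 →I1  (I1: I, integral causality)
b1 →J2  (J2: bond 2 brought flow, rest push out)
b3 →J3  (J3 flow already set via bond 1)

dp_I1/dt = E_Se1 - q_C1/3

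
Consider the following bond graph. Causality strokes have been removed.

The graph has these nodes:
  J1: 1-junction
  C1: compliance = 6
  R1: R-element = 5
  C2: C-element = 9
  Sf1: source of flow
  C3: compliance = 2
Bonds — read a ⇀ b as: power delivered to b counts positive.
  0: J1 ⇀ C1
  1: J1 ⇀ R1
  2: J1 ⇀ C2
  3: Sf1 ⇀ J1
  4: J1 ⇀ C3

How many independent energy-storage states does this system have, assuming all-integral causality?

#3 →Sf1  (Sf1 (Sf) sets flow on bond)
#0 →J1  (1-jn J1 has f-setter on 3)
#1 →J1  (J1: bond 3 brought flow, rest push out)
#2 →J1  (common-f at J1 fixed by 3)
#4 →J1  (common-f at J1 fixed by 3)

3  (C1, C2, C3 all integral)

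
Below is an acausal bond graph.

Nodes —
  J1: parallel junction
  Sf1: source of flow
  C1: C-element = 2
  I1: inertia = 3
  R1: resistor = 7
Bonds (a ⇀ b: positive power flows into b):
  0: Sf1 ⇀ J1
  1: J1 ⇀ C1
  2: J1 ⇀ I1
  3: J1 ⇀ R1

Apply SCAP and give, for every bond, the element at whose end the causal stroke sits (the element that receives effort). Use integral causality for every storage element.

#0 stroke at Sf1  (Sf1 fixes flow; stroke at Sf1)
#1 stroke at J1  (C1 integral (e out))
#2 stroke at I1  (common-e at J1 fixed by 1)
#3 stroke at R1  (J1: bond 1 brought effort, rest push out)

bond 0 →Sf1
bond 1 →J1
bond 2 →I1
bond 3 →R1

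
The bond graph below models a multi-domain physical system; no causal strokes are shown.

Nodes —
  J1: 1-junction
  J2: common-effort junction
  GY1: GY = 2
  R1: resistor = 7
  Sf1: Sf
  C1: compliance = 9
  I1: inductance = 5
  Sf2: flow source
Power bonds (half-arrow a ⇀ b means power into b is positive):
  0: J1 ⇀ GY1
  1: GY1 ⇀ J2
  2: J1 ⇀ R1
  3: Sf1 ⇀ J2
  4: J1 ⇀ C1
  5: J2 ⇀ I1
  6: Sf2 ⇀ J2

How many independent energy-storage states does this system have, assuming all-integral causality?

2  (C1, I1 all integral)

bond 3 |Sf1  (Sf1 (Sf) sets flow on bond)
bond 6 |Sf2  (source Sf2 imposes f)
bond 4 |J1  (C1: C, integral causality)
bond 5 |I1  (I1: I, integral causality)
bond 1 |J2  (J2 needs exactly one e-in)
bond 0 |J1  (through GY1, causality inverts; strokes same side of GY1)
bond 2 |R1  (J1: last free bond brings flow in)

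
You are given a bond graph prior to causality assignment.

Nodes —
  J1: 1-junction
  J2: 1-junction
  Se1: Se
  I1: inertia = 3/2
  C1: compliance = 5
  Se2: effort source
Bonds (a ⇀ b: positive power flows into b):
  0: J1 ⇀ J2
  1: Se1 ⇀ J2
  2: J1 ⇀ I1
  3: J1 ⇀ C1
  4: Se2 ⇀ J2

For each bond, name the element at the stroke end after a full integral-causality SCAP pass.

b1 stroke at J2  (Se1: effort source, stroke at far end)
b4 stroke at J2  (Se2: effort source, stroke at far end)
b0 stroke at J1  (only one flow-in slot at J2)
b2 stroke at I1  (I1 integral (f out))
b3 stroke at J1  (J1 flow already set via bond 2)

β0 →J1
β1 →J2
β2 →I1
β3 →J1
β4 →J2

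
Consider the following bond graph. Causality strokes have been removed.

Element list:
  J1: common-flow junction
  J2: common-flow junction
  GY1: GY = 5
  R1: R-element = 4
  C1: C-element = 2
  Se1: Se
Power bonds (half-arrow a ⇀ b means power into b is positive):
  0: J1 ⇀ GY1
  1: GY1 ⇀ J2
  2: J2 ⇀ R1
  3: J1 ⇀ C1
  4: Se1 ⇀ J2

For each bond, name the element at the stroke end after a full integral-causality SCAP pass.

#4 stroke at J2  (Se1 fixes effort; stroke away)
#3 stroke at J1  (C1 outputs effort q/C1)
#0 stroke at GY1  (only one flow-in slot at J1)
#1 stroke at GY1  (through GY1, causality inverts; strokes same side of GY1)
#2 stroke at J2  (1-jn J2 has f-setter on 1)

#0 |GY1
#1 |GY1
#2 |J2
#3 |J1
#4 |J2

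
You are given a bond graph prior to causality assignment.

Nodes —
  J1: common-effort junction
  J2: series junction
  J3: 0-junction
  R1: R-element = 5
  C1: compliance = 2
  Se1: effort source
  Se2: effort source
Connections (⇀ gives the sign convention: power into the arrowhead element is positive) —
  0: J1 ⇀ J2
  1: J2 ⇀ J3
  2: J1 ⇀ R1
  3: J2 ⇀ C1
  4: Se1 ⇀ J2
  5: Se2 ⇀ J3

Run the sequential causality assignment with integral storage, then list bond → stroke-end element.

b0 →J1
b1 →J2
b2 →R1
b3 →J2
b4 →J2
b5 →J3

b4 stroke at J2  (source Se1 imposes e)
b5 stroke at J3  (source Se2 imposes e)
b1 stroke at J2  (common-e at J3 fixed by 5)
b3 stroke at J2  (C1 outputs effort q/C1)
b0 stroke at J1  (closing 1-jn rule on J2)
b2 stroke at R1  (J1 effort already set via bond 0)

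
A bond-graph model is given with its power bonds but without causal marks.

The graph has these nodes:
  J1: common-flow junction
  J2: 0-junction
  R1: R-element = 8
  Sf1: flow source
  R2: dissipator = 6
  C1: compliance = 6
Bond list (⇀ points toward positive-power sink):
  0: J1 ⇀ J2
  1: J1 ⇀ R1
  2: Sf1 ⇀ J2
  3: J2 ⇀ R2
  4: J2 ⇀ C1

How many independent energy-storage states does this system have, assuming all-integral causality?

1  (C1 all integral)

b2 stroke→Sf1  (source Sf1 imposes f)
b4 stroke→J2  (C1 outputs effort q/C1)
b0 stroke→J1  (0-jn J2 has e-setter on 4)
b3 stroke→R2  (J2: bond 4 brought effort, rest push out)
b1 stroke→R1  (only one flow-in slot at J1)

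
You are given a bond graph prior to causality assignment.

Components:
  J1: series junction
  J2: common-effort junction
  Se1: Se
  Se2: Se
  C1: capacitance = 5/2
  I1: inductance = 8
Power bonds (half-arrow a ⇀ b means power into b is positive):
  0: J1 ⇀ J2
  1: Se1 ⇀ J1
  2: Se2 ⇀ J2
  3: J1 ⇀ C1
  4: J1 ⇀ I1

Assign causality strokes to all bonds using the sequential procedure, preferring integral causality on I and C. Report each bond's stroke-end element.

#1 →J1  (Se1 (Se) sets effort on bond)
#2 →J2  (Se2: effort source, stroke at far end)
#0 →J1  (common-e at J2 fixed by 2)
#3 →J1  (C1 integral (e out))
#4 →I1  (only one flow-in slot at J1)

b0 stroke→J1
b1 stroke→J1
b2 stroke→J2
b3 stroke→J1
b4 stroke→I1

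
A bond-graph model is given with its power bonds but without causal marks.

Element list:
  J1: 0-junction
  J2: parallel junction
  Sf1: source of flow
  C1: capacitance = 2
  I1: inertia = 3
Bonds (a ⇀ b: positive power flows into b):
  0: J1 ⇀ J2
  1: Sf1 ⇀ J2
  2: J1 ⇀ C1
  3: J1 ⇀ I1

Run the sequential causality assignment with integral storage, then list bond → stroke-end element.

b1 stroke at Sf1  (Sf1 fixes flow; stroke at Sf1)
b0 stroke at J2  (J2: last free bond brings effort in)
b2 stroke at J1  (C1: C, integral causality)
b3 stroke at I1  (J1: bond 2 brought effort, rest push out)

β0 →J2
β1 →Sf1
β2 →J1
β3 →I1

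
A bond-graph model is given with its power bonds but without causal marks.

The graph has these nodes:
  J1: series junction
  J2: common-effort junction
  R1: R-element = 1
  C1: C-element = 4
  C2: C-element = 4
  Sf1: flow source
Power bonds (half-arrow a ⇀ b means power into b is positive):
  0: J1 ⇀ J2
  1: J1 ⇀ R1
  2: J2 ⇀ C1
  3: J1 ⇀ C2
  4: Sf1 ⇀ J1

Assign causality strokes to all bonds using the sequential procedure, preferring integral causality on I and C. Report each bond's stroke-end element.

b0 stroke→J1
b1 stroke→J1
b2 stroke→J2
b3 stroke→J1
b4 stroke→Sf1

#4 |Sf1  (source Sf1 imposes f)
#0 |J1  (common-f at J1 fixed by 4)
#1 |J1  (1-jn J1 has f-setter on 4)
#3 |J1  (J1: bond 4 brought flow, rest push out)
#2 |J2  (closing 0-jn rule on J2)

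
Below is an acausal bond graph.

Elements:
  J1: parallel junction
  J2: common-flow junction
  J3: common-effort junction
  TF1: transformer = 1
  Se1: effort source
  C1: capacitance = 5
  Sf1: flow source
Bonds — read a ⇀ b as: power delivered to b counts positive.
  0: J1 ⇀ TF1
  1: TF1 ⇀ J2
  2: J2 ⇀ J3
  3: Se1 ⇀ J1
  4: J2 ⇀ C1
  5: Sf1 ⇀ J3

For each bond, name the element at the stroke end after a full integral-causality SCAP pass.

bond 0 |TF1
bond 1 |J2
bond 2 |J3
bond 3 |J1
bond 4 |J2
bond 5 |Sf1

b3 stroke at J1  (Se1 fixes effort; stroke away)
b5 stroke at Sf1  (Sf1 fixes flow; stroke at Sf1)
b0 stroke at TF1  (0-jn J1 has e-setter on 3)
b2 stroke at J3  (closing 0-jn rule on J3)
b1 stroke at J2  (TF1: transformer flips bond 0)
b4 stroke at J2  (J2 flow already set via bond 2)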